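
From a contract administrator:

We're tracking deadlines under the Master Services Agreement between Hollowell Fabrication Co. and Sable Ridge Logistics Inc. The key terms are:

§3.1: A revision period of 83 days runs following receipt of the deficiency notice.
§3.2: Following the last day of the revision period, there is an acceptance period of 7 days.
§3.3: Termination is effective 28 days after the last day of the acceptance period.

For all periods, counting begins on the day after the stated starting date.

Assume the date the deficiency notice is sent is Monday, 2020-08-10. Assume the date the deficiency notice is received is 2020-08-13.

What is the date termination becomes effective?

The last day of the revision period: 83 calendar days after 2020-08-13 is 2020-11-04.
The last day of the acceptance period: 2020-11-04 + 7 days = 2020-11-11.
The date termination becomes effective: 2020-11-11 + 28 days = 2020-12-09.

2020-12-09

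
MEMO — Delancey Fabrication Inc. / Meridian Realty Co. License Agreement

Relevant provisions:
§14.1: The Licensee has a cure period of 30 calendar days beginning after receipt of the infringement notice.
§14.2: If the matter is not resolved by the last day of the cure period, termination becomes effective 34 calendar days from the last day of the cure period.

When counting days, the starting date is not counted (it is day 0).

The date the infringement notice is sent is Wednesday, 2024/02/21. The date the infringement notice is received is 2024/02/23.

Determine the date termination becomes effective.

2024/04/27

The last day of the cure period: 2024/02/23 + 30 days = 2024/03/24.
The date termination becomes effective: 34 calendar days after 2024/03/24 is 2024/04/27.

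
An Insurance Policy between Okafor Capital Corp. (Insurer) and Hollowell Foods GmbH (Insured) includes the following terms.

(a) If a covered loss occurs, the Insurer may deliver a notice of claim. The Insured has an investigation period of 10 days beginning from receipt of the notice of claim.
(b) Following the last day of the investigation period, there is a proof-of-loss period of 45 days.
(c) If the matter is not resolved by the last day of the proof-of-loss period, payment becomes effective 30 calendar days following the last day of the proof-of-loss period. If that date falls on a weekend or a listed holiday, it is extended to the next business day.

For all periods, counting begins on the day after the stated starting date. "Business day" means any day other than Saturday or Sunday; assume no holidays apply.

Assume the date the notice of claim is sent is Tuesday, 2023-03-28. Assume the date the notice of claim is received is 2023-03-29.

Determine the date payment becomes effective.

Adding 10 calendar days to 2023-03-29 gives 2023-04-08, which is the last day of the investigation period.
The last day of the proof-of-loss period: 2023-04-08 + 45 days = 2023-05-23.
Adding 30 calendar days to 2023-05-23 gives 2023-06-22, which is the date payment becomes effective. 2023-06-22 is a Thursday, so no roll-forward applies.

2023-06-22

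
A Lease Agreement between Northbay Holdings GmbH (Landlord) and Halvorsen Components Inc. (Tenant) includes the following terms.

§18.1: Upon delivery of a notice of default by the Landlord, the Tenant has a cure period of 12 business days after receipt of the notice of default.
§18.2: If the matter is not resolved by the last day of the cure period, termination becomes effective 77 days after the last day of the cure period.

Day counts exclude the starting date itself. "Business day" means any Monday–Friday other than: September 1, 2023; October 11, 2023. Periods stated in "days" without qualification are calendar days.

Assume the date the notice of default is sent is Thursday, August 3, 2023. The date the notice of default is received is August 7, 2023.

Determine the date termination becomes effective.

November 8, 2023

The last day of the cure period: counting 12 business days from Monday, August 7, 2023 (Aug 8, Aug 9, Aug 10, Aug 11, …, Aug 21, Aug 22, Aug 23, skipping weekends) reaches Wednesday, August 23, 2023.
The date termination becomes effective: August 23, 2023 + 77 days = November 8, 2023.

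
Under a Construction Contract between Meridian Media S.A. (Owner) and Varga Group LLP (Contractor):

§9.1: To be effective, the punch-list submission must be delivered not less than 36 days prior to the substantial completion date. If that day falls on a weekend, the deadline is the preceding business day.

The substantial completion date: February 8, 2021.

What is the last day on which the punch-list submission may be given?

January 1, 2021

Counting back 36 calendar days from February 8, 2021 gives January 3, 2021. That is a Sunday, so the deadline moves back to Friday, January 1, 2021.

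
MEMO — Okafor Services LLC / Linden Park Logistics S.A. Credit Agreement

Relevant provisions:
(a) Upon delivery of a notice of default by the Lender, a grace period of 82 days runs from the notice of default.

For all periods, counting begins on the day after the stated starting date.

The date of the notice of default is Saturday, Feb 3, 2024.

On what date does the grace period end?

Apr 25, 2024

The last day of the grace period: Feb 3, 2024 + 82 days = Apr 25, 2024.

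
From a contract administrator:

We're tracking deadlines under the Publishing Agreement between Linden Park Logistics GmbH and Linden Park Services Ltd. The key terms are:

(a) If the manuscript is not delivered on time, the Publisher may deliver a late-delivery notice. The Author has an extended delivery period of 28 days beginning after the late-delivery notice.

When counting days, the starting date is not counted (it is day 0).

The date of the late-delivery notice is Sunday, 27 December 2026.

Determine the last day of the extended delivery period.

The last day of the extended delivery period: 27 December 2026 + 28 days = 24 January 2027.

24 January 2027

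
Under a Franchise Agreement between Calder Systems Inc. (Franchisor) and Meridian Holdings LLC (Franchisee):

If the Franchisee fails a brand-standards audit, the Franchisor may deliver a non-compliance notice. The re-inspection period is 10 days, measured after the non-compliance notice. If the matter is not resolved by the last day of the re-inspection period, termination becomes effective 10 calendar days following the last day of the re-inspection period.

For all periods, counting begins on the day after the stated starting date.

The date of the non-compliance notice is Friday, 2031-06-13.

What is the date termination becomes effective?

The last day of the re-inspection period: 2031-06-13 + 10 days = 2031-06-23.
The date termination becomes effective: 2031-06-23 + 10 days = 2031-07-03.

2031-07-03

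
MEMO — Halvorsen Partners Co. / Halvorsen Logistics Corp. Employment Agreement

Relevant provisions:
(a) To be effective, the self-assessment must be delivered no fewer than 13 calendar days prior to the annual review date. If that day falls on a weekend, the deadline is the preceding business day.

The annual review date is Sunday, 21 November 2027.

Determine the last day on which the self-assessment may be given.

21 November 2027 minus 13 days is 8 November 2027. That is a Monday, so no adjustment is needed.

8 November 2027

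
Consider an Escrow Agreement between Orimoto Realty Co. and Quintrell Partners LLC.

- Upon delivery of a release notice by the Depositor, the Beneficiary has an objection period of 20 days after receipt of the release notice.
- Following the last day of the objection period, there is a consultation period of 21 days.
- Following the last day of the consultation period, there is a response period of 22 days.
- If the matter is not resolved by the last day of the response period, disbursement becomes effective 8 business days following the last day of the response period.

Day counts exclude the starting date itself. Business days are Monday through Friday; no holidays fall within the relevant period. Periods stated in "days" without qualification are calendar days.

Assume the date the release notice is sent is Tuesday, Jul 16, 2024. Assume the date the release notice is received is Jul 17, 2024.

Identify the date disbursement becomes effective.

The last day of the objection period: 20 calendar days after Jul 17, 2024 is Aug 6, 2024.
Adding 21 calendar days to Aug 6, 2024 gives Aug 27, 2024, which is the last day of the consultation period.
Adding 22 calendar days to Aug 27, 2024 gives Sep 18, 2024, which is the last day of the response period.
From Wednesday, Sep 18, 2024, 8 business days (Sep 19, Sep 20, Sep 23, Sep 24, Sep 25, Sep 26, Sep 27, Sep 30, skipping weekends) brings us to Monday, Sep 30, 2024, which is the date disbursement becomes effective.

Sep 30, 2024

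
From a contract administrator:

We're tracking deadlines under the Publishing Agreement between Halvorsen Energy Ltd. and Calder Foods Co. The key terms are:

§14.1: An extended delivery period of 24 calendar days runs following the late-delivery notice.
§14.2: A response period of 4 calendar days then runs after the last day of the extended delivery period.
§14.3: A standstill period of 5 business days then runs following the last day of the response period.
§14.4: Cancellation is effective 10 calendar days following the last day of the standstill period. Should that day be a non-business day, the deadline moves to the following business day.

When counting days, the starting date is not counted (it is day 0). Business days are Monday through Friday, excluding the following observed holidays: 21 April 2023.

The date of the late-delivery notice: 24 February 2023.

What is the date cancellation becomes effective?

10 April 2023

The last day of the extended delivery period: 24 February 2023 + 24 days = 20 March 2023.
Adding 4 calendar days to 20 March 2023 gives 24 March 2023, which is the last day of the response period.
The last day of the standstill period: counting 5 business days from Friday, 24 March 2023 (Mar 27, Mar 28, Mar 29, Mar 30, Mar 31, skipping weekends) reaches Friday, 31 March 2023.
The date cancellation becomes effective: 10 calendar days after 31 March 2023 is 10 April 2023. 10 April 2023 is a Monday and is not a listed holiday, so no roll-forward applies.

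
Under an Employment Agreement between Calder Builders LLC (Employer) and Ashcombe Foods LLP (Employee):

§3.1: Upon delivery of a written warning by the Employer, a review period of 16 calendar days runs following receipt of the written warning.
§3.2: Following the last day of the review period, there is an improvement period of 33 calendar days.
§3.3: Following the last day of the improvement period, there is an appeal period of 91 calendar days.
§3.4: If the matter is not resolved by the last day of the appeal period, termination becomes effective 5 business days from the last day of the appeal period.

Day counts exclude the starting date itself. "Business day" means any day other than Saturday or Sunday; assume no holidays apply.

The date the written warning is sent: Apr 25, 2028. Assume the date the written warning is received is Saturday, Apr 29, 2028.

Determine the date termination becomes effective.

Sep 22, 2028

The last day of the review period: Apr 29, 2028 + 16 days = May 15, 2028.
Adding 33 calendar days to May 15, 2028 gives Jun 17, 2028, which is the last day of the improvement period.
Adding 91 calendar days to Jun 17, 2028 gives Sep 16, 2028, which is the last day of the appeal period.
The date termination becomes effective: 5 business days after Saturday, Sep 16, 2028, skipping weekends — Sep 18, Sep 19, Sep 20, Sep 21, Sep 22 — lands on Friday, Sep 22, 2028.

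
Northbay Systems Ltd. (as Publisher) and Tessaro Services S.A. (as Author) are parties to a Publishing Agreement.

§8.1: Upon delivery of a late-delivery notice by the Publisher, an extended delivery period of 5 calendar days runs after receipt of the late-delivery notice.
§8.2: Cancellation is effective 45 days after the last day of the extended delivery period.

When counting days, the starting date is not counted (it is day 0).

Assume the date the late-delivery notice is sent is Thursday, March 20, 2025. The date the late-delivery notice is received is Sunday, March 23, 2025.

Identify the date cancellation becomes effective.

The last day of the extended delivery period: March 23, 2025 + 5 days = March 28, 2025.
Adding 45 calendar days to March 28, 2025 gives May 12, 2025, which is the date cancellation becomes effective.

May 12, 2025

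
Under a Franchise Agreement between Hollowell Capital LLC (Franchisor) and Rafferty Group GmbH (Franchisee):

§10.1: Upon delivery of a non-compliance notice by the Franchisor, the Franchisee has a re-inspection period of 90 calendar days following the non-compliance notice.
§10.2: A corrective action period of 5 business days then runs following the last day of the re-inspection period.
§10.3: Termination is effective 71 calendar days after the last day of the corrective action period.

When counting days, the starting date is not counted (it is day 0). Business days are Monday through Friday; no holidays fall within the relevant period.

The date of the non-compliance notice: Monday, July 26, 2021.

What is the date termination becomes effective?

January 8, 2022

Adding 90 calendar days to July 26, 2021 gives October 24, 2021, which is the last day of the re-inspection period.
The last day of the corrective action period: counting 5 business days from Sunday, October 24, 2021 (Oct 25, Oct 26, Oct 27, Oct 28, Oct 29, skipping weekends) reaches Friday, October 29, 2021.
The date termination becomes effective: October 29, 2021 + 71 days = January 8, 2022.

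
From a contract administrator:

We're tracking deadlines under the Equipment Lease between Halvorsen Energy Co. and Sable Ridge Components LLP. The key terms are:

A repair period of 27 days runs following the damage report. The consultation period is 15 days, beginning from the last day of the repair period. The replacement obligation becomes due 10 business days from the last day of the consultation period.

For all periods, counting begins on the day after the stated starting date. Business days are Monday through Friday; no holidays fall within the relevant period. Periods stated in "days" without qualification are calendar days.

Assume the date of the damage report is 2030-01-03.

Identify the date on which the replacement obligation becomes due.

The last day of the repair period: 27 calendar days after 2030-01-03 is 2030-01-30.
Adding 15 calendar days to 2030-01-30 gives 2030-02-14, which is the last day of the consultation period.
The date on which the replacement obligation becomes due: 10 business days after Thursday, 2030-02-14, skipping weekends — Feb 15, Feb 18, Feb 19, Feb 20, Feb 21, Feb 22, Feb 25, Feb 26, Feb 27, Feb 28 — lands on Thursday, 2030-02-28.

2030-02-28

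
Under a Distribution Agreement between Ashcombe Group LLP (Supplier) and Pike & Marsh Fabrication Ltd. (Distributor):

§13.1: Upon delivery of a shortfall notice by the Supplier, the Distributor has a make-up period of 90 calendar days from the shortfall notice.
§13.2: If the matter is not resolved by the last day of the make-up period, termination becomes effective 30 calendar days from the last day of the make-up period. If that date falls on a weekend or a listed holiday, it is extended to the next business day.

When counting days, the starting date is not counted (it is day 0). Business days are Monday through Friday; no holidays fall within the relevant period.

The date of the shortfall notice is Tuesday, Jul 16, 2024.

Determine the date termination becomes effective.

Nov 13, 2024

The last day of the make-up period: Jul 16, 2024 + 90 days = Oct 14, 2024.
Adding 30 calendar days to Oct 14, 2024 gives Nov 13, 2024, which is the date termination becomes effective. Nov 13, 2024 is a Wednesday, so no roll-forward applies.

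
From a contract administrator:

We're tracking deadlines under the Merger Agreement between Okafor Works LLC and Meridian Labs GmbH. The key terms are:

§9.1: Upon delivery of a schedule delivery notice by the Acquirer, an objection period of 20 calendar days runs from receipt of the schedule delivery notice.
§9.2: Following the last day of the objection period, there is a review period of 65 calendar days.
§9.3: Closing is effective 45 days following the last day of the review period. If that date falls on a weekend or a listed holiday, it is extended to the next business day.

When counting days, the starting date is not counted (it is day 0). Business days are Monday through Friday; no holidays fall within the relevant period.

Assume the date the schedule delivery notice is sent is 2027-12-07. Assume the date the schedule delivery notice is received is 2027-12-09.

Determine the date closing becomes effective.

2028-04-17

Adding 20 calendar days to 2027-12-09 gives 2027-12-29, which is the last day of the objection period.
The last day of the review period: 2027-12-29 + 65 days = 2028-03-03.
The date closing becomes effective: 2028-03-03 + 45 days = 2028-04-17. 2028-04-17 is a Monday, so no roll-forward applies.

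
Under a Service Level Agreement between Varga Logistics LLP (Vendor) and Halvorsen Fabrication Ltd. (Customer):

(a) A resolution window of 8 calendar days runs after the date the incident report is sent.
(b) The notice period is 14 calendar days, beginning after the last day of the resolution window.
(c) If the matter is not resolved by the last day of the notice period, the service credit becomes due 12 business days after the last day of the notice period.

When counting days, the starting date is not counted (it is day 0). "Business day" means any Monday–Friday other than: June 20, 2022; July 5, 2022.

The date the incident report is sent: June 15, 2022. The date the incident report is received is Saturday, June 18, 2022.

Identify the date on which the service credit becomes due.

July 25, 2022

The last day of the resolution window: 8 calendar days after June 15, 2022 is June 23, 2022.
The last day of the notice period: June 23, 2022 + 14 days = July 7, 2022.
The date on which the service credit becomes due: 12 business days after Thursday, July 7, 2022, skipping weekends — Jul 8, Jul 11, Jul 12, Jul 13, …, Jul 21, Jul 22, Jul 25 — lands on Monday, July 25, 2022.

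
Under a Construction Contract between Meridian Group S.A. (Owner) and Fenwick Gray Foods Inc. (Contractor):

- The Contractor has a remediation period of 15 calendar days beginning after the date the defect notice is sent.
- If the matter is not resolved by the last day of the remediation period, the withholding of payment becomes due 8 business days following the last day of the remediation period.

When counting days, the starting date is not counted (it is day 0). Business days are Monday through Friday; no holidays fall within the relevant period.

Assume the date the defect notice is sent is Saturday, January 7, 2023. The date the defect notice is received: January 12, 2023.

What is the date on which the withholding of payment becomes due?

The last day of the remediation period: January 7, 2023 + 15 days = January 22, 2023.
The date on which the withholding of payment becomes due: counting 8 business days from Sunday, January 22, 2023 (Jan 23, Jan 24, Jan 25, Jan 26, Jan 27, Jan 30, Jan 31, Feb 1, skipping weekends) reaches Wednesday, February 1, 2023.

February 1, 2023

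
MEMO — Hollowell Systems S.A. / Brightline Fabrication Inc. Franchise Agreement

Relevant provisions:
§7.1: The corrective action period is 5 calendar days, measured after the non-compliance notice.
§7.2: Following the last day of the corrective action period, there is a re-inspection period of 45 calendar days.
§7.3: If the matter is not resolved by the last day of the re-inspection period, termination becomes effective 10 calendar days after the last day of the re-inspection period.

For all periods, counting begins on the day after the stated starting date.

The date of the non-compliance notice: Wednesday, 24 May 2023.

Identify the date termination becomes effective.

23 July 2023

Adding 5 calendar days to 24 May 2023 gives 29 May 2023, which is the last day of the corrective action period.
Adding 45 calendar days to 29 May 2023 gives 13 July 2023, which is the last day of the re-inspection period.
Adding 10 calendar days to 13 July 2023 gives 23 July 2023, which is the date termination becomes effective.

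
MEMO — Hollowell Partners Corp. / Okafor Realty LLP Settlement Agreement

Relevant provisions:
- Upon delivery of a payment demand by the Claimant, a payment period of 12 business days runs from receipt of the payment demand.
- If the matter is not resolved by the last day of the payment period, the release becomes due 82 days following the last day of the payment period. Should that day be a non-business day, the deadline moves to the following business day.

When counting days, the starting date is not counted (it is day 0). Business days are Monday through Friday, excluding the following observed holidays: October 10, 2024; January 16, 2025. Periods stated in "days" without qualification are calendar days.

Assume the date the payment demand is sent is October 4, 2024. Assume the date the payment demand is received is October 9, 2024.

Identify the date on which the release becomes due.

From Wednesday, October 9, 2024, 12 business days (Oct 11, Oct 14, Oct 15, Oct 16, …, Oct 24, Oct 25, Oct 28, skipping weekends and the listed holiday on Oct 10) brings us to Monday, October 28, 2024, which is the last day of the payment period.
The date on which the release becomes due: October 28, 2024 + 82 days = January 18, 2025. That falls on a Saturday, so it rolls to the next business day, Monday, January 20, 2025.

January 20, 2025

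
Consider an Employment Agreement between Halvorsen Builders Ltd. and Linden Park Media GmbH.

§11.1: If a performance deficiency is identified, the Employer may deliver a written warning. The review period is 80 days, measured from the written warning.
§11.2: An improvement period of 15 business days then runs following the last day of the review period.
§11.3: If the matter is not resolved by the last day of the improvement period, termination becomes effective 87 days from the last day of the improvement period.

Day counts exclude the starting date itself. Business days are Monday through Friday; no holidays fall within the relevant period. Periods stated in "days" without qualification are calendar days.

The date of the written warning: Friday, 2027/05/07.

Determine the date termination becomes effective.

The last day of the review period: 80 calendar days after 2027/05/07 is 2027/07/26.
The last day of the improvement period: 15 business days after Monday, 2027/07/26, skipping weekends — Jul 27, Jul 28, Jul 29, Jul 30, …, Aug 12, Aug 13, Aug 16 — lands on Monday, 2027/08/16.
The date termination becomes effective: 2027/08/16 + 87 days = 2027/11/11.

2027/11/11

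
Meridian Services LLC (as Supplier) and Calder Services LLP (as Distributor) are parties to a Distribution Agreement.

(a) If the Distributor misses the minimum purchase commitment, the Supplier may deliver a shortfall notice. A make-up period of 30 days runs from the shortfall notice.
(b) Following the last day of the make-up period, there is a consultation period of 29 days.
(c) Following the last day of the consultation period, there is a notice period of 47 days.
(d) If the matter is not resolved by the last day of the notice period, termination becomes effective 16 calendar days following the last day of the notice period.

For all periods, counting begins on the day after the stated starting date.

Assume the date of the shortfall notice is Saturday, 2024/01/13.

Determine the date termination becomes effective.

The last day of the make-up period: 30 calendar days after 2024/01/13 is 2024/02/12.
Adding 29 calendar days to 2024/02/12 gives 2024/03/12, which is the last day of the consultation period.
Adding 47 calendar days to 2024/03/12 gives 2024/04/28, which is the last day of the notice period.
The date termination becomes effective: 2024/04/28 + 16 days = 2024/05/14.

2024/05/14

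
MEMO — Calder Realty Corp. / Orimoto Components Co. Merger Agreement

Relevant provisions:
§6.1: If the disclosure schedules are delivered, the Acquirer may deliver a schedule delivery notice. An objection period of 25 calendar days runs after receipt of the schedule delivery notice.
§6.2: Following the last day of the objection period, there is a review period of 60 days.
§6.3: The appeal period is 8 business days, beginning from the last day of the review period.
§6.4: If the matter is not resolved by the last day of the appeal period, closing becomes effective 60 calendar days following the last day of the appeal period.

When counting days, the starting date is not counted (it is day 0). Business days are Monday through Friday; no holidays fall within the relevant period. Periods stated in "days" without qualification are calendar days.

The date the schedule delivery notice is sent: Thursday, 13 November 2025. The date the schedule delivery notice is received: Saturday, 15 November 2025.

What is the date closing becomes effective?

19 April 2026

The last day of the objection period: 15 November 2025 + 25 days = 10 December 2025.
The last day of the review period: 60 calendar days after 10 December 2025 is 8 February 2026.
From Sunday, 8 February 2026, 8 business days (Feb 9, Feb 10, Feb 11, Feb 12, Feb 13, Feb 16, Feb 17, Feb 18, skipping weekends) brings us to Wednesday, 18 February 2026, which is the last day of the appeal period.
The date closing becomes effective: 60 calendar days after 18 February 2026 is 19 April 2026.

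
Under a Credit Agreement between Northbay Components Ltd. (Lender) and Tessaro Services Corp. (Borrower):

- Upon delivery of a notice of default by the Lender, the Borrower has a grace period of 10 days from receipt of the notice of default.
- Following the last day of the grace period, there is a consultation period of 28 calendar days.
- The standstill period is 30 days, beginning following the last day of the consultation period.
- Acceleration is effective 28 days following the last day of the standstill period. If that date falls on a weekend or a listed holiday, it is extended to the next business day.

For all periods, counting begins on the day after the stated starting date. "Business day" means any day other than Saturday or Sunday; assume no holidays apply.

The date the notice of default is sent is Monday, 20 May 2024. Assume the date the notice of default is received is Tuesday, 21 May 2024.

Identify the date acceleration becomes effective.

26 August 2024

The last day of the grace period: 10 calendar days after 21 May 2024 is 31 May 2024.
Adding 28 calendar days to 31 May 2024 gives 28 June 2024, which is the last day of the consultation period.
The last day of the standstill period: 28 June 2024 + 30 days = 28 July 2024.
The date acceleration becomes effective: 28 July 2024 + 28 days = 25 August 2024. That falls on a Sunday, so it rolls to the next business day, Monday, 26 August 2024.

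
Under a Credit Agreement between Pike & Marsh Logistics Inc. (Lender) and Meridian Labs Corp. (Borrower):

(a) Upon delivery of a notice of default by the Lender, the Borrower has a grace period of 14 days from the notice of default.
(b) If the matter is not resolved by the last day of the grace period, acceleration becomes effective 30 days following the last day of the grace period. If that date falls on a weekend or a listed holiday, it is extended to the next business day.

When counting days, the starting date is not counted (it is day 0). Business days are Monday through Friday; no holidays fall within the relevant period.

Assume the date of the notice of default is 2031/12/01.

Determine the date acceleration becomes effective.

The last day of the grace period: 2031/12/01 + 14 days = 2031/12/15.
The date acceleration becomes effective: 30 calendar days after 2031/12/15 is 2032/01/14. 2032/01/14 is a Wednesday, so no roll-forward applies.

2032/01/14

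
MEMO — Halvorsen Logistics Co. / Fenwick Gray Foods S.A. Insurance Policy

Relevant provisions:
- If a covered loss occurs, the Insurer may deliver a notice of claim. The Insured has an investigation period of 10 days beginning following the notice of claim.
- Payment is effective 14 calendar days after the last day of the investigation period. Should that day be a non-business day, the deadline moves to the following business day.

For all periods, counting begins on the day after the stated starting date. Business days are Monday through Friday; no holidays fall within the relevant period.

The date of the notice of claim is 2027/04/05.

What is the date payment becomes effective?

The last day of the investigation period: 2027/04/05 + 10 days = 2027/04/15.
The date payment becomes effective: 14 calendar days after 2027/04/15 is 2027/04/29. 2027/04/29 is a Thursday, so no roll-forward applies.

2027/04/29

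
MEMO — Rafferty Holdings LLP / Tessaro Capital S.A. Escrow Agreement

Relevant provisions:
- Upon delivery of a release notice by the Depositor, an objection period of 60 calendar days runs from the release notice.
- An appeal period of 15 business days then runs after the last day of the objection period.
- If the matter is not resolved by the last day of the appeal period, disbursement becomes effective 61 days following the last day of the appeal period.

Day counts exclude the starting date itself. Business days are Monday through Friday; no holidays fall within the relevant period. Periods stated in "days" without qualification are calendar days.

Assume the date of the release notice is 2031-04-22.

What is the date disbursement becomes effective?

2031-09-10

The last day of the objection period: 60 calendar days after 2031-04-22 is 2031-06-21.
From Saturday, 2031-06-21, 15 business days (Jun 23, Jun 24, Jun 25, Jun 26, …, Jul 9, Jul 10, Jul 11, skipping weekends) brings us to Friday, 2031-07-11, which is the last day of the appeal period.
The date disbursement becomes effective: 2031-07-11 + 61 days = 2031-09-10.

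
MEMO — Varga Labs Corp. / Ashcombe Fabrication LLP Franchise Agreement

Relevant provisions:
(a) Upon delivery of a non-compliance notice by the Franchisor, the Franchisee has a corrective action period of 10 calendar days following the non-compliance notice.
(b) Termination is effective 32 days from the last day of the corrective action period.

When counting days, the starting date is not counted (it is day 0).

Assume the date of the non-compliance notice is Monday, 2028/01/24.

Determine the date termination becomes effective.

The last day of the corrective action period: 10 calendar days after 2028/01/24 is 2028/02/03.
The date termination becomes effective: 32 calendar days after 2028/02/03 is 2028/03/06.

2028/03/06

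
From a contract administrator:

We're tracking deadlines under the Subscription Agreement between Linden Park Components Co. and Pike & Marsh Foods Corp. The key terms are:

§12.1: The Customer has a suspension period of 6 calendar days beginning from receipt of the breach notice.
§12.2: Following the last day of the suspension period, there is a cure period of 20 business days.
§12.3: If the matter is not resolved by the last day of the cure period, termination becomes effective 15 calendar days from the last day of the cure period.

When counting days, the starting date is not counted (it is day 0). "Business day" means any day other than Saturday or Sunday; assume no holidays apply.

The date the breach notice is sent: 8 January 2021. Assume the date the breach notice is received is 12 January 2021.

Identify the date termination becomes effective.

2 March 2021

Adding 6 calendar days to 12 January 2021 gives 18 January 2021, which is the last day of the suspension period.
The last day of the cure period: counting 20 business days from Monday, 18 January 2021 (Jan 19, Jan 20, Jan 21, Jan 22, …, Feb 11, Feb 12, Feb 15, skipping weekends) reaches Monday, 15 February 2021.
The date termination becomes effective: 15 February 2021 + 15 days = 2 March 2021.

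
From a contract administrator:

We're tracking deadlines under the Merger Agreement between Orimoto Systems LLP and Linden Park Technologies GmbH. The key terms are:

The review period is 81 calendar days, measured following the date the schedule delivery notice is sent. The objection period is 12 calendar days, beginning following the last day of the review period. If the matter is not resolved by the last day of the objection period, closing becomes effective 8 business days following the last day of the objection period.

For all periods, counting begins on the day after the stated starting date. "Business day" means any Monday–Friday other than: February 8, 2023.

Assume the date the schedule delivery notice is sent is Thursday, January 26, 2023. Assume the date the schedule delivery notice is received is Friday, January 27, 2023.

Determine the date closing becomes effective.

May 10, 2023

Adding 81 calendar days to January 26, 2023 gives April 17, 2023, which is the last day of the review period.
The last day of the objection period: April 17, 2023 + 12 days = April 29, 2023.
The date closing becomes effective: counting 8 business days from Saturday, April 29, 2023 (May 1, May 2, May 3, May 4, May 5, May 8, May 9, May 10, skipping weekends) reaches Wednesday, May 10, 2023.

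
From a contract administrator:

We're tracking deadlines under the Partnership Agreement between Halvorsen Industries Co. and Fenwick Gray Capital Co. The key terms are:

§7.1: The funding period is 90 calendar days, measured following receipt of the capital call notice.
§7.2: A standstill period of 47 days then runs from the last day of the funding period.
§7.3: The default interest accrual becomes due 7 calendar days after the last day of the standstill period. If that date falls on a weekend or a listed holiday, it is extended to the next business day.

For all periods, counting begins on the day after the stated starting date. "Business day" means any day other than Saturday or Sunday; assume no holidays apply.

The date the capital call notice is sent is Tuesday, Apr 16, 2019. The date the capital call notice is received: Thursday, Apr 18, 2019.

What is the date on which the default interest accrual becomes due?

Sep 9, 2019

The last day of the funding period: Apr 18, 2019 + 90 days = Jul 17, 2019.
Adding 47 calendar days to Jul 17, 2019 gives Sep 2, 2019, which is the last day of the standstill period.
The date on which the default interest accrual becomes due: Sep 2, 2019 + 7 days = Sep 9, 2019. Sep 9, 2019 is a Monday, so no roll-forward applies.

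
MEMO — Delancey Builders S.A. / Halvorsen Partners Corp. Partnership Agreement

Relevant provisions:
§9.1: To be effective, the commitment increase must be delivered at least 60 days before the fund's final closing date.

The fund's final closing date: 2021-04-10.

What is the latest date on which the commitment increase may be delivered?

Counting back 60 calendar days from 2021-04-10 gives 2021-02-09.

2021-02-09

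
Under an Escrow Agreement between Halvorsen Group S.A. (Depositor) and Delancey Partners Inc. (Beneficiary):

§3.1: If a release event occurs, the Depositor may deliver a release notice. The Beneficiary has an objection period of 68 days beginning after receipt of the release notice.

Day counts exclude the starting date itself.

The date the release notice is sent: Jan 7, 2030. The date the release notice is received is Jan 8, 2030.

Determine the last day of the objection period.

The last day of the objection period: Jan 8, 2030 + 68 days = Mar 17, 2030.

Mar 17, 2030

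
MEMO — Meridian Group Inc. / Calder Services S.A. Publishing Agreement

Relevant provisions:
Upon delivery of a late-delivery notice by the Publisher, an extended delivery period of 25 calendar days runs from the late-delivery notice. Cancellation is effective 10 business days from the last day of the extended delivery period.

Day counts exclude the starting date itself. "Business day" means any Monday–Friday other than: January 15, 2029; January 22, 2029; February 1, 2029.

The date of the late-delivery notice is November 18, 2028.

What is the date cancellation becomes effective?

The last day of the extended delivery period: 25 calendar days after November 18, 2028 is December 13, 2028.
The date cancellation becomes effective: 10 business days after Wednesday, December 13, 2028, skipping weekends — Dec 14, Dec 15, Dec 18, Dec 19, Dec 20, Dec 21, Dec 22, Dec 25, Dec 26, Dec 27 — lands on Wednesday, December 27, 2028.

December 27, 2028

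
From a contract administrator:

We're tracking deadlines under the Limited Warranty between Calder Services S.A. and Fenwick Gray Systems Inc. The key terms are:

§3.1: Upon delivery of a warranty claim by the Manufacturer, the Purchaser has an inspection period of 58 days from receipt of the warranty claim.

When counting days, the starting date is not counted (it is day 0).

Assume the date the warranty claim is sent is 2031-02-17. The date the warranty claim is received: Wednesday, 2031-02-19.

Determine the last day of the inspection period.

2031-04-18

Adding 58 calendar days to 2031-02-19 gives 2031-04-18, which is the last day of the inspection period.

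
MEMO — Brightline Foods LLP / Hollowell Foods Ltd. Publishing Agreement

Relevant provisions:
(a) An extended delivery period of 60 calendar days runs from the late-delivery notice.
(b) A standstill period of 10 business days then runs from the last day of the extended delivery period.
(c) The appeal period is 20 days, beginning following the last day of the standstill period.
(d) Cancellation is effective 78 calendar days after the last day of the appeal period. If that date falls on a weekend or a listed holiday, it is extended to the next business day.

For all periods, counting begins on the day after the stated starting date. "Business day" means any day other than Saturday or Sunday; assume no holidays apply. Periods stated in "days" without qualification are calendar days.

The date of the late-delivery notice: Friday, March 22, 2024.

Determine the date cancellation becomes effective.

Adding 60 calendar days to March 22, 2024 gives May 21, 2024, which is the last day of the extended delivery period.
The last day of the standstill period: counting 10 business days from Tuesday, May 21, 2024 (May 22, May 23, May 24, May 27, May 28, May 29, May 30, May 31, Jun 3, Jun 4, skipping weekends) reaches Tuesday, June 4, 2024.
Adding 20 calendar days to June 4, 2024 gives June 24, 2024, which is the last day of the appeal period.
The date cancellation becomes effective: June 24, 2024 + 78 days = September 10, 2024. September 10, 2024 is a Tuesday, so no roll-forward applies.

September 10, 2024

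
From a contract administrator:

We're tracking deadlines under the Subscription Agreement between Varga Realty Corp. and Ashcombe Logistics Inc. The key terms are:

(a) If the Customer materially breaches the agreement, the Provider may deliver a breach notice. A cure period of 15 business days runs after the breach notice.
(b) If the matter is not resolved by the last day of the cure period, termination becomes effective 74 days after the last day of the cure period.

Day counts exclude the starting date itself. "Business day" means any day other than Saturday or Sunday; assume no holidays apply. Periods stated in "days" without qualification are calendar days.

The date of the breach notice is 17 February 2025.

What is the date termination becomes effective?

From Monday, 17 February 2025, 15 business days (Feb 18, Feb 19, Feb 20, Feb 21, …, Mar 6, Mar 7, Mar 10, skipping weekends) brings us to Monday, 10 March 2025, which is the last day of the cure period.
The date termination becomes effective: 74 calendar days after 10 March 2025 is 23 May 2025.

23 May 2025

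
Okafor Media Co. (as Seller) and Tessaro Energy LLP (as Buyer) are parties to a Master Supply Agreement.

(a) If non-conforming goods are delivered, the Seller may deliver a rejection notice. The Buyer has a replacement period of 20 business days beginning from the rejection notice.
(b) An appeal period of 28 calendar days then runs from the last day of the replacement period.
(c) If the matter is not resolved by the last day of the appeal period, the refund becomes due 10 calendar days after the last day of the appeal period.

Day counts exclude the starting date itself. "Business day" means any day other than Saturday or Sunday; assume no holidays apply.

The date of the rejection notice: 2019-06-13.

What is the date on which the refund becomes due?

2019-08-18

The last day of the replacement period: 20 business days after Thursday, 2019-06-13, skipping weekends — Jun 14, Jun 17, Jun 18, Jun 19, …, Jul 9, Jul 10, Jul 11 — lands on Thursday, 2019-07-11.
The last day of the appeal period: 2019-07-11 + 28 days = 2019-08-08.
The date on which the refund becomes due: 2019-08-08 + 10 days = 2019-08-18.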